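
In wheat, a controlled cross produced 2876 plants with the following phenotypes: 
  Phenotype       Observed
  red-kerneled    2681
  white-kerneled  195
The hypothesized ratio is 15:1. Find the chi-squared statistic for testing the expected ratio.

1.380

Expected counts for N = 2876 under a 15:1 ratio (total parts = 16):
  red-kerneled: 2876 × 15/16 = 2696.25
  white-kerneled: 2876 × 1/16 = 179.75
χ² = Σ (O − E)² / E
  red-kerneled: (2681 − 2696.25)² / 2696.25 = 0.0863
  white-kerneled: (195 − 179.75)² / 179.75 = 1.2938
χ² = 0.0863 + 1.2938 = 1.3801 ≈ 1.380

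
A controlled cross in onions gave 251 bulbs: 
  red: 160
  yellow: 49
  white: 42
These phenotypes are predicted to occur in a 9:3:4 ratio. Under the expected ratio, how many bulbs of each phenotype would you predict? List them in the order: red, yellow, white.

141.1875, 47.0625, 62.75

Under the 9:3:4 hypothesis (Σ ratio = 16, N = 251):
  red: 251 × 9/16 = 141.1875
  yellow: 251 × 3/16 = 47.0625
  white: 251 × 4/16 = 62.75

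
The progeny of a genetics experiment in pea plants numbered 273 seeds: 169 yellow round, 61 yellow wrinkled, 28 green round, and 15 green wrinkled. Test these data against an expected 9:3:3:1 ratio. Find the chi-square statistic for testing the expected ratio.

14.186

The 9:3:3:1 ratio has 16 parts, so with N = 273 the expected counts are:
  yellow round: 273 × 9/16 = 153.5625
  yellow wrinkled: 273 × 3/16 = 51.1875
  green round: 273 × 3/16 = 51.1875
  green wrinkled: 273 × 1/16 = 17.0625
χ² = Σ (O − E)² / E
  yellow round: (169 − 153.5625)² / 153.5625 = 1.5519
  yellow wrinkled: (61 − 51.1875)² / 51.1875 = 1.8810
  green round: (28 − 51.1875)² / 51.1875 = 10.5037
  green wrinkled: (15 − 17.0625)² / 17.0625 = 0.2493
χ² = 1.5519 + 1.8810 + 10.5037 + 0.2493 = 14.1859 ≈ 14.186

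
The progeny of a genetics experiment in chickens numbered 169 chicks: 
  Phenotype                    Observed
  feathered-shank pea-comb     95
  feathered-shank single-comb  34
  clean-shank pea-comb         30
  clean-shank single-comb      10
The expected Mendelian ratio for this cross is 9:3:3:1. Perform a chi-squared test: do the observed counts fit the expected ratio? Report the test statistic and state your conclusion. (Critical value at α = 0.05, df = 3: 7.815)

0.289; consistent

The 9:3:3:1 ratio has 16 parts, so with N = 169 the expected counts are:
  feathered-shank pea-comb: 169 × 9/16 = 95.0625
  feathered-shank single-comb: 169 × 3/16 = 31.6875
  clean-shank pea-comb: 169 × 3/16 = 31.6875
  clean-shank single-comb: 169 × 1/16 = 10.5625
χ² = Σ (O − E)² / E
  feathered-shank pea-comb: (95 − 95.0625)² / 95.0625 = 0.0000
  feathered-shank single-comb: (34 − 31.6875)² / 31.6875 = 0.1688
  clean-shank pea-comb: (30 − 31.6875)² / 31.6875 = 0.0899
  clean-shank single-comb: (10 − 10.5625)² / 10.5625 = 0.0300
χ² = 0.0000 + 0.1688 + 0.0899 + 0.0300 = 0.2887 ≈ 0.289
Degrees of freedom = 4 − 1 = 3; critical value at α = 0.05 is 7.815.
Since 0.289 < 7.815, we fail to reject the null hypothesis — the data are consistent with the 9:3:3:1 ratio.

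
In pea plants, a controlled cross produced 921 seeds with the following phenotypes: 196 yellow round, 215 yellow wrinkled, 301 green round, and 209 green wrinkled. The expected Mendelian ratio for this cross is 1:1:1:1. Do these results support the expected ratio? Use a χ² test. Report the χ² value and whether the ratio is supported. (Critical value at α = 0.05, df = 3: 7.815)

Under the 1:1:1:1 hypothesis (Σ ratio = 4, N = 921):
  yellow round: 921 × 1/4 = 230.25
  yellow wrinkled: 921 × 1/4 = 230.25
  green round: 921 × 1/4 = 230.25
  green wrinkled: 921 × 1/4 = 230.25
χ² = Σ (O − E)² / E
  yellow round: (196 − 230.25)² / 230.25 = 5.0947
  yellow wrinkled: (215 − 230.25)² / 230.25 = 1.0100
  green round: (301 − 230.25)² / 230.25 = 21.7397
  green wrinkled: (209 − 230.25)² / 230.25 = 1.9612
χ² = 5.0947 + 1.0100 + 21.7397 + 1.9612 = 29.8056 ≈ 29.806
Degrees of freedom = 4 − 1 = 3; critical value at α = 0.05 is 7.815.
Since 29.806 > 7.815, we reject the null hypothesis — the data do not fit the 1:1:1:1 ratio.

29.806; not consistent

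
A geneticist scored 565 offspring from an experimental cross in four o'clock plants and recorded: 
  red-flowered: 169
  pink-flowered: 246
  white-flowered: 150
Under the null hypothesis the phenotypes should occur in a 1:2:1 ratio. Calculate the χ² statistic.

10.710

Expected counts for N = 565 under a 1:2:1 ratio (total parts = 4):
  red-flowered: 565 × 1/4 = 141.25
  pink-flowered: 565 × 2/4 = 282.5
  white-flowered: 565 × 1/4 = 141.25
χ² = Σ (O − E)² / E
  red-flowered: (169 − 141.25)² / 141.25 = 5.4518
  pink-flowered: (246 − 282.5)² / 282.5 = 4.7159
  white-flowered: (150 − 141.25)² / 141.25 = 0.5420
χ² = 5.4518 + 4.7159 + 0.5420 = 10.7097 ≈ 10.710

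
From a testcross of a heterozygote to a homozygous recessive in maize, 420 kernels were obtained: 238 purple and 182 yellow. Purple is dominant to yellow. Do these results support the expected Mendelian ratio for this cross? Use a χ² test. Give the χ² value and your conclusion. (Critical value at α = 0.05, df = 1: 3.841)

7.467; not consistent

A testcross of a heterozygote (Aa × aa) gives a 1:1 phenotypic ratio.
Total ratio parts = 2. Expected numbers out of 420:
  purple: 420 × 1/2 = 210
  yellow: 420 × 1/2 = 210
χ² = Σ (O − E)² / E
  purple: (238 − 210)² / 210 = 3.7333
  yellow: (182 − 210)² / 210 = 3.7333
χ² = 3.7333 + 3.7333 = 7.4666 ≈ 7.467
Degrees of freedom = 2 − 1 = 1; critical value at α = 0.05 is 3.841.
Since 7.467 > 3.841, we reject the null hypothesis — the data do not fit the 1:1 ratio.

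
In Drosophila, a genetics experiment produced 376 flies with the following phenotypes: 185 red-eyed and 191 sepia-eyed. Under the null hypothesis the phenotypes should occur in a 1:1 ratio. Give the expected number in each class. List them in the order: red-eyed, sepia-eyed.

188, 188

Total ratio parts = 2. Expected numbers out of 376:
  red-eyed: 376 × 1/2 = 188
  sepia-eyed: 376 × 1/2 = 188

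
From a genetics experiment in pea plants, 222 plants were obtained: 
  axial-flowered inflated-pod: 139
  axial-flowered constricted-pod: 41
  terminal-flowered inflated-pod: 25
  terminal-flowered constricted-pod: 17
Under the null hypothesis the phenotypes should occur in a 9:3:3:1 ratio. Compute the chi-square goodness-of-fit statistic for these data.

The 9:3:3:1 ratio has 16 parts, so with N = 222 the expected counts are:
  axial-flowered inflated-pod: 222 × 9/16 = 124.875
  axial-flowered constricted-pod: 222 × 3/16 = 41.625
  terminal-flowered inflated-pod: 222 × 3/16 = 41.625
  terminal-flowered constricted-pod: 222 × 1/16 = 13.875
χ² = Σ (O − E)² / E
  axial-flowered inflated-pod: (139 − 124.875)² / 124.875 = 1.5977
  axial-flowered constricted-pod: (41 − 41.625)² / 41.625 = 0.0094
  terminal-flowered inflated-pod: (25 − 41.625)² / 41.625 = 6.6400
  terminal-flowered constricted-pod: (17 − 13.875)² / 13.875 = 0.7038
χ² = 1.5977 + 0.0094 + 6.6400 + 0.7038 = 8.9509 ≈ 8.951

8.951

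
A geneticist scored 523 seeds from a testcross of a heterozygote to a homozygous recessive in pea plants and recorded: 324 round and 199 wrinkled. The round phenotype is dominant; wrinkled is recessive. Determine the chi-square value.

A testcross of a heterozygote (Aa × aa) gives a 1:1 phenotypic ratio.
Total ratio parts = 2. Expected numbers out of 523:
  round: 523 × 1/2 = 261.5
  wrinkled: 523 × 1/2 = 261.5
χ² = Σ (O − E)² / E
  round: (324 − 261.5)² / 261.5 = 14.9379
  wrinkled: (199 − 261.5)² / 261.5 = 14.9379
χ² = 14.9379 + 14.9379 = 29.8758 ≈ 29.876

29.876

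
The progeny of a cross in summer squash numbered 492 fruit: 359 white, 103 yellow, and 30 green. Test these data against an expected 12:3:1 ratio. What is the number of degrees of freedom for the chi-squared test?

2

A goodness-of-fit test with 3 phenotype classes has df = 3 − 1 = 2.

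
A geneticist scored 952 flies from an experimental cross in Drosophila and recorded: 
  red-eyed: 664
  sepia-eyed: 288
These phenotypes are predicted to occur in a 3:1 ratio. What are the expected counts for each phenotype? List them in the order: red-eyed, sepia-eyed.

Total ratio parts = 4. Expected numbers out of 952:
  red-eyed: 952 × 3/4 = 714
  sepia-eyed: 952 × 1/4 = 238

714, 238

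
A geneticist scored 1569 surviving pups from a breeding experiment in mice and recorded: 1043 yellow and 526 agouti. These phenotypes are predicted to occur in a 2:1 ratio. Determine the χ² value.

0.026

The 2:1 ratio has 3 parts, so with N = 1569 the expected counts are:
  yellow: 1569 × 2/3 = 1046
  agouti: 1569 × 1/3 = 523
χ² = Σ (O − E)² / E
  yellow: (1043 − 1046)² / 1046 = 0.0086
  agouti: (526 − 523)² / 523 = 0.0172
χ² = 0.0086 + 0.0172 = 0.0258 ≈ 0.026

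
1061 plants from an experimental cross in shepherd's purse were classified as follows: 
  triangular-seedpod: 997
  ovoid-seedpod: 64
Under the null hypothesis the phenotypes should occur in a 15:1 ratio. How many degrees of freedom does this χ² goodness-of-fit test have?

1

A goodness-of-fit test with 2 phenotype classes has df = 2 − 1 = 1.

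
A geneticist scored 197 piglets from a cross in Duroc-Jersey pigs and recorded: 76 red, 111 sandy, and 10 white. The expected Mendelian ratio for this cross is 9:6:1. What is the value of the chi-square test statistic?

30.028

Total ratio parts = 16. Expected numbers out of 197:
  red: 197 × 9/16 = 110.8125
  sandy: 197 × 6/16 = 73.875
  white: 197 × 1/16 = 12.3125
χ² = Σ (O − E)² / E
  red: (76 − 110.8125)² / 110.8125 = 10.9366
  sandy: (111 − 73.875)² / 73.875 = 18.6567
  white: (10 − 12.3125)² / 12.3125 = 0.4343
χ² = 10.9366 + 18.6567 + 0.4343 = 30.0276 ≈ 30.028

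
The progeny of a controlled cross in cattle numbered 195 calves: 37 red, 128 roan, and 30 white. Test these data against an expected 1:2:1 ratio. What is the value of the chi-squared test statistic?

Total ratio parts = 4. Expected numbers out of 195:
  red: 195 × 1/4 = 48.75
  roan: 195 × 2/4 = 97.5
  white: 195 × 1/4 = 48.75
χ² = Σ (O − E)² / E
  red: (37 − 48.75)² / 48.75 = 2.8321
  roan: (128 − 97.5)² / 97.5 = 9.5410
  white: (30 − 48.75)² / 48.75 = 7.2115
χ² = 2.8321 + 9.5410 + 7.2115 = 19.5846 ≈ 19.585

19.585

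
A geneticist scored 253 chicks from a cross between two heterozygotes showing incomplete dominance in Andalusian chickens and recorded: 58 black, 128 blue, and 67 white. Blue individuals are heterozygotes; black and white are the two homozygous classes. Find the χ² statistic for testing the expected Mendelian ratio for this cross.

With incomplete dominance, a heterozygote × heterozygote cross gives a 1:2:1 phenotypic ratio.
Expected counts for N = 253 under a 1:2:1 ratio (total parts = 4):
  black: 253 × 1/4 = 63.25
  blue: 253 × 2/4 = 126.5
  white: 253 × 1/4 = 63.25
χ² = Σ (O − E)² / E
  black: (58 − 63.25)² / 63.25 = 0.4358
  blue: (128 − 126.5)² / 126.5 = 0.0178
  white: (67 − 63.25)² / 63.25 = 0.2223
χ² = 0.4358 + 0.0178 + 0.2223 = 0.6759 ≈ 0.676

0.676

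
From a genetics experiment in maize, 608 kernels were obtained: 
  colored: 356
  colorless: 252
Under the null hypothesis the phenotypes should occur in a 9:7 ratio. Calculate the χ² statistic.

1.310

The 9:7 ratio has 16 parts, so with N = 608 the expected counts are:
  colored: 608 × 9/16 = 342
  colorless: 608 × 7/16 = 266
χ² = Σ (O − E)² / E
  colored: (356 − 342)² / 342 = 0.5731
  colorless: (252 − 266)² / 266 = 0.7368
χ² = 0.5731 + 0.7368 = 1.3099 ≈ 1.310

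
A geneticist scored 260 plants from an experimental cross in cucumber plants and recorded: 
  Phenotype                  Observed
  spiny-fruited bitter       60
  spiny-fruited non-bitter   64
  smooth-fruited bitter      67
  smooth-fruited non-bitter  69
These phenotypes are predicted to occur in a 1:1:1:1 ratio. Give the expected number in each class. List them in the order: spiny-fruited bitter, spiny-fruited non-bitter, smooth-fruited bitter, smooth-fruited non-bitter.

65, 65, 65, 65

Expected counts for N = 260 under a 1:1:1:1 ratio (total parts = 4):
  spiny-fruited bitter: 260 × 1/4 = 65
  spiny-fruited non-bitter: 260 × 1/4 = 65
  smooth-fruited bitter: 260 × 1/4 = 65
  smooth-fruited non-bitter: 260 × 1/4 = 65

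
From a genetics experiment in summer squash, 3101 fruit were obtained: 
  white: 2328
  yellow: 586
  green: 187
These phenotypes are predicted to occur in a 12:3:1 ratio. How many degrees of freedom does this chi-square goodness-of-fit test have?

2

A goodness-of-fit test with 3 phenotype classes has df = 3 − 1 = 2.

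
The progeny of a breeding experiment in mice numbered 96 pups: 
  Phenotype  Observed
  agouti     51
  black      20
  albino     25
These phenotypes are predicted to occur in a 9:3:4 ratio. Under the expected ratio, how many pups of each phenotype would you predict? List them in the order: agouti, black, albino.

54, 18, 24

Under the 9:3:4 hypothesis (Σ ratio = 16, N = 96):
  agouti: 96 × 9/16 = 54
  black: 96 × 3/16 = 18
  albino: 96 × 4/16 = 24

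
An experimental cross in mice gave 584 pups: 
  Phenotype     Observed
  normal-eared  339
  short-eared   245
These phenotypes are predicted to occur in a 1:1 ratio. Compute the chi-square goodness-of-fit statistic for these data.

15.130

Total ratio parts = 2. Expected numbers out of 584:
  normal-eared: 584 × 1/2 = 292
  short-eared: 584 × 1/2 = 292
χ² = Σ (O − E)² / E
  normal-eared: (339 − 292)² / 292 = 7.5651
  short-eared: (245 − 292)² / 292 = 7.5651
χ² = 7.5651 + 7.5651 = 15.1302 ≈ 15.130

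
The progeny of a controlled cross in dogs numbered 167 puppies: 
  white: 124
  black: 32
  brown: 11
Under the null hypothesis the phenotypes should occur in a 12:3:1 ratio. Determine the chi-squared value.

Expected counts for N = 167 under a 12:3:1 ratio (total parts = 16):
  white: 167 × 12/16 = 125.25
  black: 167 × 3/16 = 31.3125
  brown: 167 × 1/16 = 10.4375
χ² = Σ (O − E)² / E
  white: (124 − 125.25)² / 125.25 = 0.0125
  black: (32 − 31.3125)² / 31.3125 = 0.0151
  brown: (11 − 10.4375)² / 10.4375 = 0.0303
χ² = 0.0125 + 0.0151 + 0.0303 = 0.0579 ≈ 0.058

0.058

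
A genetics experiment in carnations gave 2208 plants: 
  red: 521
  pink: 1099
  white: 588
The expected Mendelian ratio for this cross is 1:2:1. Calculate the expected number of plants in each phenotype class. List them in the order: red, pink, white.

552, 1104, 552

Total ratio parts = 4. Expected numbers out of 2208:
  red: 2208 × 1/4 = 552
  pink: 2208 × 2/4 = 1104
  white: 2208 × 1/4 = 552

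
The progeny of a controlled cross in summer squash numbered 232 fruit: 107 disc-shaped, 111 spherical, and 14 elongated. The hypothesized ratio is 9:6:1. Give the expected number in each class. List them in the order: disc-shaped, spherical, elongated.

130.5, 87, 14.5

Total ratio parts = 16. Expected numbers out of 232:
  disc-shaped: 232 × 9/16 = 130.5
  spherical: 232 × 6/16 = 87
  elongated: 232 × 1/16 = 14.5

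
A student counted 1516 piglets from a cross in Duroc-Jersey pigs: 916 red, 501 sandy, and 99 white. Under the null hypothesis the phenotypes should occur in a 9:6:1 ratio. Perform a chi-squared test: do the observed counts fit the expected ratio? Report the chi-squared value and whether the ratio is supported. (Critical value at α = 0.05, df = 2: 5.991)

12.897; not consistent

Expected counts for N = 1516 under a 9:6:1 ratio (total parts = 16):
  red: 1516 × 9/16 = 852.75
  sandy: 1516 × 6/16 = 568.5
  white: 1516 × 1/16 = 94.75
χ² = Σ (O − E)² / E
  red: (916 − 852.75)² / 852.75 = 4.6914
  sandy: (501 − 568.5)² / 568.5 = 8.0145
  white: (99 − 94.75)² / 94.75 = 0.1906
χ² = 4.6914 + 8.0145 + 0.1906 = 12.8965 ≈ 12.897
Degrees of freedom = 3 − 1 = 2; critical value at α = 0.05 is 5.991.
Since 12.897 > 5.991, we reject the null hypothesis — the data do not fit the 9:6:1 ratio.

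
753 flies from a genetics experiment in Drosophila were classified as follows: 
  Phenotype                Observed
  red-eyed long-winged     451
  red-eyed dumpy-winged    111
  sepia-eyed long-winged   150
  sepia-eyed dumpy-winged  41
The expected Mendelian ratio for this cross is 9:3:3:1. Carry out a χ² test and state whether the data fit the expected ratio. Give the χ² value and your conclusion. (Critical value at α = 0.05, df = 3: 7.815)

Under the 9:3:3:1 hypothesis (Σ ratio = 16, N = 753):
  red-eyed long-winged: 753 × 9/16 = 423.5625
  red-eyed dumpy-winged: 753 × 3/16 = 141.1875
  sepia-eyed long-winged: 753 × 3/16 = 141.1875
  sepia-eyed dumpy-winged: 753 × 1/16 = 47.0625
χ² = Σ (O − E)² / E
  red-eyed long-winged: (451 − 423.5625)² / 423.5625 = 1.7773
  red-eyed dumpy-winged: (111 − 141.1875)² / 141.1875 = 6.4544
  sepia-eyed long-winged: (150 − 141.1875)² / 141.1875 = 0.5500
  sepia-eyed dumpy-winged: (41 − 47.0625)² / 47.0625 = 0.7810
χ² = 1.7773 + 6.4544 + 0.5500 + 0.7810 = 9.5627 ≈ 9.563
Degrees of freedom = 4 − 1 = 3; critical value at α = 0.05 is 7.815.
Since 9.563 > 7.815, we reject the null hypothesis — the data do not fit the 9:3:3:1 ratio.

9.563; not consistent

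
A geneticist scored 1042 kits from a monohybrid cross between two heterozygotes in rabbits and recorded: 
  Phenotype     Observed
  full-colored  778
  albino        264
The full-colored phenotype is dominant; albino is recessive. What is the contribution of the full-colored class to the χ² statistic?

For a monohybrid cross between heterozygotes with complete dominance, the expected phenotypic ratio is 3:1.
Total ratio parts = 4. Expected numbers out of 1042:
  full-colored: 1042 × 3/4 = 781.5
  albino: 1042 × 1/4 = 260.5
Contribution of full-colored: (778 − 781.5)² / 781.5 = 0.0157

0.016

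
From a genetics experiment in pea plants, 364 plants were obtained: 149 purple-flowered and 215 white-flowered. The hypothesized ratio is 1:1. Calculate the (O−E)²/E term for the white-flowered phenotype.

The 1:1 ratio has 2 parts, so with N = 364 the expected counts are:
  purple-flowered: 364 × 1/2 = 182
  white-flowered: 364 × 1/2 = 182
Contribution of white-flowered: (215 − 182)² / 182 = 5.9835

5.984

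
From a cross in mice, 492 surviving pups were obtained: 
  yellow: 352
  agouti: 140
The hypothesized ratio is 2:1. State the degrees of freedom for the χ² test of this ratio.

1

A goodness-of-fit test with 2 phenotype classes has df = 2 − 1 = 1.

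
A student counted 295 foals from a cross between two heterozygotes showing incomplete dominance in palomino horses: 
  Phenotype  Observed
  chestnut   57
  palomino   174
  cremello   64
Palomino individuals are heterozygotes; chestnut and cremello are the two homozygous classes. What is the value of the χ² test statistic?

9.854

With incomplete dominance, a heterozygote × heterozygote cross gives a 1:2:1 phenotypic ratio.
Total ratio parts = 4. Expected numbers out of 295:
  chestnut: 295 × 1/4 = 73.75
  palomino: 295 × 2/4 = 147.5
  cremello: 295 × 1/4 = 73.75
χ² = Σ (O − E)² / E
  chestnut: (57 − 73.75)² / 73.75 = 3.8042
  palomino: (174 − 147.5)² / 147.5 = 4.7610
  cremello: (64 − 73.75)² / 73.75 = 1.2890
χ² = 3.8042 + 4.7610 + 1.2890 = 9.8542 ≈ 9.854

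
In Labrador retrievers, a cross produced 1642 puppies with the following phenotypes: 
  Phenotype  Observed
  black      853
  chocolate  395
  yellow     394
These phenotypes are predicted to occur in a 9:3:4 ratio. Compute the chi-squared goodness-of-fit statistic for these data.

Expected counts for N = 1642 under a 9:3:4 ratio (total parts = 16):
  black: 1642 × 9/16 = 923.625
  chocolate: 1642 × 3/16 = 307.875
  yellow: 1642 × 4/16 = 410.5
χ² = Σ (O − E)² / E
  black: (853 − 923.625)² / 923.625 = 5.4003
  chocolate: (395 − 307.875)² / 307.875 = 24.6553
  yellow: (394 − 410.5)² / 410.5 = 0.6632
χ² = 5.4003 + 24.6553 + 0.6632 = 30.7188 ≈ 30.719

30.719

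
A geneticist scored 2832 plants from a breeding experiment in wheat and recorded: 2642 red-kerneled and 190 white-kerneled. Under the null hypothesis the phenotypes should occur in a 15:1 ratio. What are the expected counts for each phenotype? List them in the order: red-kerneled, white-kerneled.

2655, 177

Total ratio parts = 16. Expected numbers out of 2832:
  red-kerneled: 2832 × 15/16 = 2655
  white-kerneled: 2832 × 1/16 = 177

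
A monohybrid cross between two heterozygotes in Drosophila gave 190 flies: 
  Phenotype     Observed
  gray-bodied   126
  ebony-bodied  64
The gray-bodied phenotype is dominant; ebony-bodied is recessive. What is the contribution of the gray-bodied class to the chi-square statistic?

For a monohybrid cross between heterozygotes with complete dominance, the expected phenotypic ratio is 3:1.
The 3:1 ratio has 4 parts, so with N = 190 the expected counts are:
  gray-bodied: 190 × 3/4 = 142.5
  ebony-bodied: 190 × 1/4 = 47.5
Contribution of gray-bodied: (126 − 142.5)² / 142.5 = 1.9105

1.911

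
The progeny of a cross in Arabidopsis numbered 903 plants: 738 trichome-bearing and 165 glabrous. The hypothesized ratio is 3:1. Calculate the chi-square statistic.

Under the 3:1 hypothesis (Σ ratio = 4, N = 903):
  trichome-bearing: 903 × 3/4 = 677.25
  glabrous: 903 × 1/4 = 225.75
χ² = Σ (O − E)² / E
  trichome-bearing: (738 − 677.25)² / 677.25 = 5.4493
  glabrous: (165 − 225.75)² / 225.75 = 16.3480
χ² = 5.4493 + 16.3480 = 21.7973 ≈ 21.797

21.797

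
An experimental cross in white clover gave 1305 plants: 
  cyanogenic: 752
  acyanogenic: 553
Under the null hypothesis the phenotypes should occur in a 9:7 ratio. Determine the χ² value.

1.002

The 9:7 ratio has 16 parts, so with N = 1305 the expected counts are:
  cyanogenic: 1305 × 9/16 = 734.0625
  acyanogenic: 1305 × 7/16 = 570.9375
χ² = Σ (O − E)² / E
  cyanogenic: (752 − 734.0625)² / 734.0625 = 0.4383
  acyanogenic: (553 − 570.9375)² / 570.9375 = 0.5636
χ² = 0.4383 + 0.5636 = 1.0019 ≈ 1.002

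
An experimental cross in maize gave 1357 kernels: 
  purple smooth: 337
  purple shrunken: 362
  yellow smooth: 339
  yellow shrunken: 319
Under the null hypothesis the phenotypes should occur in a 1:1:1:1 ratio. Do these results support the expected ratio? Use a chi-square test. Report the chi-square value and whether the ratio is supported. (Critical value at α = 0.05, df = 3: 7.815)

2.749; consistent

Total ratio parts = 4. Expected numbers out of 1357:
  purple smooth: 1357 × 1/4 = 339.25
  purple shrunken: 1357 × 1/4 = 339.25
  yellow smooth: 1357 × 1/4 = 339.25
  yellow shrunken: 1357 × 1/4 = 339.25
χ² = Σ (O − E)² / E
  purple smooth: (337 − 339.25)² / 339.25 = 0.0149
  purple shrunken: (362 − 339.25)² / 339.25 = 1.5256
  yellow smooth: (339 − 339.25)² / 339.25 = 0.0002
  yellow shrunken: (319 − 339.25)² / 339.25 = 1.2087
χ² = 0.0149 + 1.5256 + 0.0002 + 1.2087 = 2.7494 ≈ 2.749
Degrees of freedom = 4 − 1 = 3; critical value at α = 0.05 is 7.815.
Since 2.749 < 7.815, we fail to reject the null hypothesis — the data are consistent with the 1:1:1:1 ratio.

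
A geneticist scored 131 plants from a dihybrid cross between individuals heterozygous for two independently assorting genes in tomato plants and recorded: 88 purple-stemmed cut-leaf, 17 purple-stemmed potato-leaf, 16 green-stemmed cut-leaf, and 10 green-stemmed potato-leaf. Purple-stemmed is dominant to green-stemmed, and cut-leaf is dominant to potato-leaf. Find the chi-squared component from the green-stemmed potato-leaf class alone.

0.401

A dihybrid F₂ with independent assortment and complete dominance at both loci gives a 9:3:3:1 phenotypic ratio.
The 9:3:3:1 ratio has 16 parts, so with N = 131 the expected counts are:
  purple-stemmed cut-leaf: 131 × 9/16 = 73.6875
  purple-stemmed potato-leaf: 131 × 3/16 = 24.5625
  green-stemmed cut-leaf: 131 × 3/16 = 24.5625
  green-stemmed potato-leaf: 131 × 1/16 = 8.1875
Contribution of green-stemmed potato-leaf: (10 − 8.1875)² / 8.1875 = 0.4012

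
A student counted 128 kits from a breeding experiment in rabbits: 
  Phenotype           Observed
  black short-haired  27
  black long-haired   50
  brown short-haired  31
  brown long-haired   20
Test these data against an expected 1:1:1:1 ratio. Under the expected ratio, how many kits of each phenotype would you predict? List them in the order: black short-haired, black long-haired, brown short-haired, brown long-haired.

32, 32, 32, 32

Total ratio parts = 4. Expected numbers out of 128:
  black short-haired: 128 × 1/4 = 32
  black long-haired: 128 × 1/4 = 32
  brown short-haired: 128 × 1/4 = 32
  brown long-haired: 128 × 1/4 = 32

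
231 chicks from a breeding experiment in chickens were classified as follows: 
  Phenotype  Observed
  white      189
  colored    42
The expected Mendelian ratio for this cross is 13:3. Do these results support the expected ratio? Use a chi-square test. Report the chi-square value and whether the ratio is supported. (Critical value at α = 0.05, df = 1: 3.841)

Expected counts for N = 231 under a 13:3 ratio (total parts = 16):
  white: 231 × 13/16 = 187.6875
  colored: 231 × 3/16 = 43.3125
χ² = Σ (O − E)² / E
  white: (189 − 187.6875)² / 187.6875 = 0.0092
  colored: (42 − 43.3125)² / 43.3125 = 0.0398
χ² = 0.0092 + 0.0398 = 0.049
Degrees of freedom = 2 − 1 = 1; critical value at α = 0.05 is 3.841.
Since 0.049 < 3.841, we fail to reject the null hypothesis — the data are consistent with the 13:3 ratio.

0.049; consistent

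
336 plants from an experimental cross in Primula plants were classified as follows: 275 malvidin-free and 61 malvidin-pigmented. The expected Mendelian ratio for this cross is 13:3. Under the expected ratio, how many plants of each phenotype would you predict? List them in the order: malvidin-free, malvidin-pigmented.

Under the 13:3 hypothesis (Σ ratio = 16, N = 336):
  malvidin-free: 336 × 13/16 = 273
  malvidin-pigmented: 336 × 3/16 = 63

273, 63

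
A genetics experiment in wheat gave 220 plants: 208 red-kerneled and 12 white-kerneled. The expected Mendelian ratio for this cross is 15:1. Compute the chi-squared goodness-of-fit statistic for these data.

Expected counts for N = 220 under a 15:1 ratio (total parts = 16):
  red-kerneled: 220 × 15/16 = 206.25
  white-kerneled: 220 × 1/16 = 13.75
χ² = Σ (O − E)² / E
  red-kerneled: (208 − 206.25)² / 206.25 = 0.0148
  white-kerneled: (12 − 13.75)² / 13.75 = 0.2227
χ² = 0.0148 + 0.2227 = 0.2375 ≈ 0.238

0.238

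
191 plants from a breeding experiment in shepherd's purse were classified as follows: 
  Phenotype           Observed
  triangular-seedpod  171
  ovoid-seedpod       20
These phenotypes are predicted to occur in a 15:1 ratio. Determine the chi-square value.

5.808

Total ratio parts = 16. Expected numbers out of 191:
  triangular-seedpod: 191 × 15/16 = 179.0625
  ovoid-seedpod: 191 × 1/16 = 11.9375
χ² = Σ (O − E)² / E
  triangular-seedpod: (171 − 179.0625)² / 179.0625 = 0.3630
  ovoid-seedpod: (20 − 11.9375)² / 11.9375 = 5.4454
χ² = 0.3630 + 5.4454 = 5.8084 ≈ 5.808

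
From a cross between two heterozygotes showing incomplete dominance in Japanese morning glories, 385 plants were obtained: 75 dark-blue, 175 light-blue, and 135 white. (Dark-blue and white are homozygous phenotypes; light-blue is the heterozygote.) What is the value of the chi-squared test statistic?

With incomplete dominance, a heterozygote × heterozygote cross gives a 1:2:1 phenotypic ratio.
Total ratio parts = 4. Expected numbers out of 385:
  dark-blue: 385 × 1/4 = 96.25
  light-blue: 385 × 2/4 = 192.5
  white: 385 × 1/4 = 96.25
χ² = Σ (O − E)² / E
  dark-blue: (75 − 96.25)² / 96.25 = 4.6916
  light-blue: (175 − 192.5)² / 192.5 = 1.5909
  white: (135 − 96.25)² / 96.25 = 15.6006
χ² = 4.6916 + 1.5909 + 15.6006 = 21.8831 ≈ 21.883

21.883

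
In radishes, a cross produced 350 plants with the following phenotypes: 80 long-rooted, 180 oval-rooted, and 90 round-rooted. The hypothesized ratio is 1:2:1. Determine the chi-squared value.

0.857

Total ratio parts = 4. Expected numbers out of 350:
  long-rooted: 350 × 1/4 = 87.5
  oval-rooted: 350 × 2/4 = 175
  round-rooted: 350 × 1/4 = 87.5
χ² = Σ (O − E)² / E
  long-rooted: (80 − 87.5)² / 87.5 = 0.6429
  oval-rooted: (180 − 175)² / 175 = 0.1429
  round-rooted: (90 − 87.5)² / 87.5 = 0.0714
χ² = 0.6429 + 0.1429 + 0.0714 = 0.8572 ≈ 0.857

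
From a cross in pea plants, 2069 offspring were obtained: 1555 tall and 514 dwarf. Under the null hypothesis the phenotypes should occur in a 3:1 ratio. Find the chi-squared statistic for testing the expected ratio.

0.027

Total ratio parts = 4. Expected numbers out of 2069:
  tall: 2069 × 3/4 = 1551.75
  dwarf: 2069 × 1/4 = 517.25
χ² = Σ (O − E)² / E
  tall: (1555 − 1551.75)² / 1551.75 = 0.0068
  dwarf: (514 − 517.25)² / 517.25 = 0.0204
χ² = 0.0068 + 0.0204 = 0.0272 ≈ 0.027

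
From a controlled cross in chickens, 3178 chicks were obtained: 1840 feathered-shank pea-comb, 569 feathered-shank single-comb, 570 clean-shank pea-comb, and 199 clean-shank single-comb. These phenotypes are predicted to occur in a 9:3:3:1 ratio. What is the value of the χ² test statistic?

3.871

The 9:3:3:1 ratio has 16 parts, so with N = 3178 the expected counts are:
  feathered-shank pea-comb: 3178 × 9/16 = 1787.625
  feathered-shank single-comb: 3178 × 3/16 = 595.875
  clean-shank pea-comb: 3178 × 3/16 = 595.875
  clean-shank single-comb: 3178 × 1/16 = 198.625
χ² = Σ (O − E)² / E
  feathered-shank pea-comb: (1840 − 1787.625)² / 1787.625 = 1.5345
  feathered-shank single-comb: (569 − 595.875)² / 595.875 = 1.2121
  clean-shank pea-comb: (570 − 595.875)² / 595.875 = 1.1236
  clean-shank single-comb: (199 − 198.625)² / 198.625 = 0.0007
χ² = 1.5345 + 1.2121 + 1.1236 + 0.0007 = 3.8709 ≈ 3.871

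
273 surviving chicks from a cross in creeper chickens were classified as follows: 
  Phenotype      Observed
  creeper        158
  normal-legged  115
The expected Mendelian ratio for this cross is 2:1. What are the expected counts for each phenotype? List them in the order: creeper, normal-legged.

182, 91

Under the 2:1 hypothesis (Σ ratio = 3, N = 273):
  creeper: 273 × 2/3 = 182
  normal-legged: 273 × 1/3 = 91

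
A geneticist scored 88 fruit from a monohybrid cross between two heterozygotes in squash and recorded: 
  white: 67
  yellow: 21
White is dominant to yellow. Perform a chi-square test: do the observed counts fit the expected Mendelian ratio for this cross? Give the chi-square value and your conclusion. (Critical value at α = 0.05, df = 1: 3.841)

For a monohybrid cross between heterozygotes with complete dominance, the expected phenotypic ratio is 3:1.
Expected counts for N = 88 under a 3:1 ratio (total parts = 4):
  white: 88 × 3/4 = 66
  yellow: 88 × 1/4 = 22
χ² = Σ (O − E)² / E
  white: (67 − 66)² / 66 = 0.0152
  yellow: (21 − 22)² / 22 = 0.0455
χ² = 0.0152 + 0.0455 = 0.0607 ≈ 0.061
Degrees of freedom = 2 − 1 = 1; critical value at α = 0.05 is 3.841.
Since 0.061 < 3.841, we fail to reject the null hypothesis — the data are consistent with the 3:1 ratio.

0.061; consistent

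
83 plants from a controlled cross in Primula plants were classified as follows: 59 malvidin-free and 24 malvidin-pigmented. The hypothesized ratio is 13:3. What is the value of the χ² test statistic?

Total ratio parts = 16. Expected numbers out of 83:
  malvidin-free: 83 × 13/16 = 67.4375
  malvidin-pigmented: 83 × 3/16 = 15.5625
χ² = Σ (O − E)² / E
  malvidin-free: (59 − 67.4375)² / 67.4375 = 1.0557
  malvidin-pigmented: (24 − 15.5625)² / 15.5625 = 4.5745
χ² = 1.0557 + 4.5745 = 5.6302 ≈ 5.630

5.630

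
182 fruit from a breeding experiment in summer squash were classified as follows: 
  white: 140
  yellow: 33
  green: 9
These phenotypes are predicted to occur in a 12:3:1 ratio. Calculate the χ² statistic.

0.623

Under the 12:3:1 hypothesis (Σ ratio = 16, N = 182):
  white: 182 × 12/16 = 136.5
  yellow: 182 × 3/16 = 34.125
  green: 182 × 1/16 = 11.375
χ² = Σ (O − E)² / E
  white: (140 − 136.5)² / 136.5 = 0.0897
  yellow: (33 − 34.125)² / 34.125 = 0.0371
  green: (9 − 11.375)² / 11.375 = 0.4959
χ² = 0.0897 + 0.0371 + 0.4959 = 0.6227 ≈ 0.623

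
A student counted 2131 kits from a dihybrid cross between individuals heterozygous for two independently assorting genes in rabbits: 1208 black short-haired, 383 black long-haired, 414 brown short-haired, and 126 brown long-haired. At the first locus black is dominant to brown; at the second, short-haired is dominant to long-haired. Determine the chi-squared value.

A dihybrid F₂ with independent assortment and complete dominance at both loci gives a 9:3:3:1 phenotypic ratio.
Total ratio parts = 16. Expected numbers out of 2131:
  black short-haired: 2131 × 9/16 = 1198.6875
  black long-haired: 2131 × 3/16 = 399.5625
  brown short-haired: 2131 × 3/16 = 399.5625
  brown long-haired: 2131 × 1/16 = 133.1875
χ² = Σ (O − E)² / E
  black short-haired: (1208 − 1198.6875)² / 1198.6875 = 0.0723
  black long-haired: (383 − 399.5625)² / 399.5625 = 0.6865
  brown short-haired: (414 − 399.5625)² / 399.5625 = 0.5217
  brown long-haired: (126 − 133.1875)² / 133.1875 = 0.3879
χ² = 0.0723 + 0.6865 + 0.5217 + 0.3879 = 1.6684 ≈ 1.668

1.668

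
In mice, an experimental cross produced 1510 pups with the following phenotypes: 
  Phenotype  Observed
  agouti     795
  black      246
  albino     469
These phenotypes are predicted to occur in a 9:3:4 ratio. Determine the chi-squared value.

30.527

Total ratio parts = 16. Expected numbers out of 1510:
  agouti: 1510 × 9/16 = 849.375
  black: 1510 × 3/16 = 283.125
  albino: 1510 × 4/16 = 377.5
χ² = Σ (O − E)² / E
  agouti: (795 − 849.375)² / 849.375 = 3.4810
  black: (246 − 283.125)² / 283.125 = 4.8680
  albino: (469 − 377.5)² / 377.5 = 22.1781
χ² = 3.4810 + 4.8680 + 22.1781 = 30.5271 ≈ 30.527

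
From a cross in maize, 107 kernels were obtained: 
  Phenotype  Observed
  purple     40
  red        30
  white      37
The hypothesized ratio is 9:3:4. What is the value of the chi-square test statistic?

The 9:3:4 ratio has 16 parts, so with N = 107 the expected counts are:
  purple: 107 × 9/16 = 60.1875
  red: 107 × 3/16 = 20.0625
  white: 107 × 4/16 = 26.75
χ² = Σ (O − E)² / E
  purple: (40 − 60.1875)² / 60.1875 = 6.7711
  red: (30 − 20.0625)² / 20.0625 = 4.9223
  white: (37 − 26.75)² / 26.75 = 3.9276
χ² = 6.7711 + 4.9223 + 3.9276 = 15.621

15.621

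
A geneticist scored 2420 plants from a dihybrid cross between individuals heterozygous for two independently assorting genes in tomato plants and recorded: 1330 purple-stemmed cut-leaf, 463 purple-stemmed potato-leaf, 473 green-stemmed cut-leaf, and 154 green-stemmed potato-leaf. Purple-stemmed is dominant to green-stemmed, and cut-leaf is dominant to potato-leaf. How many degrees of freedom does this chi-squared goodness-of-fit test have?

3

A dihybrid F₂ with independent assortment and complete dominance at both loci gives a 9:3:3:1 phenotypic ratio.
A goodness-of-fit test with 4 phenotype classes has df = 4 − 1 = 3.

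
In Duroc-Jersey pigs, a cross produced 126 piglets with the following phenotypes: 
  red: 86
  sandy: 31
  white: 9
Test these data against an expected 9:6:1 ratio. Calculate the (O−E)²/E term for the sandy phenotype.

The 9:6:1 ratio has 16 parts, so with N = 126 the expected counts are:
  red: 126 × 9/16 = 70.875
  sandy: 126 × 6/16 = 47.25
  white: 126 × 1/16 = 7.875
Contribution of sandy: (31 − 47.25)² / 47.25 = 5.5886

5.589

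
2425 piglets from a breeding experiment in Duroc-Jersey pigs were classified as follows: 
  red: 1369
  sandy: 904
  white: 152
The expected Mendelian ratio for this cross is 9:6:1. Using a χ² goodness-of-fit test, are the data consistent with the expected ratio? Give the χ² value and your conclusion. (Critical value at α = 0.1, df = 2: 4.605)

The 9:6:1 ratio has 16 parts, so with N = 2425 the expected counts are:
  red: 2425 × 9/16 = 1364.0625
  sandy: 2425 × 6/16 = 909.375
  white: 2425 × 1/16 = 151.5625
χ² = Σ (O − E)² / E
  red: (1369 − 1364.0625)² / 1364.0625 = 0.0179
  sandy: (904 − 909.375)² / 909.375 = 0.0318
  white: (152 − 151.5625)² / 151.5625 = 0.0013
χ² = 0.0179 + 0.0318 + 0.0013 = 0.051
Degrees of freedom = 3 − 1 = 2; critical value at α = 0.1 is 4.605.
Since 0.051 < 4.605, we fail to reject the null hypothesis — the data are consistent with the 9:6:1 ratio.

0.051; consistent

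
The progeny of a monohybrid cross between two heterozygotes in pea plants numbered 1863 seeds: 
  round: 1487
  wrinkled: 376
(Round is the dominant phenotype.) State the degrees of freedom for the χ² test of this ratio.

1

For a monohybrid cross between heterozygotes with complete dominance, the expected phenotypic ratio is 3:1.
A goodness-of-fit test with 2 phenotype classes has df = 2 − 1 = 1.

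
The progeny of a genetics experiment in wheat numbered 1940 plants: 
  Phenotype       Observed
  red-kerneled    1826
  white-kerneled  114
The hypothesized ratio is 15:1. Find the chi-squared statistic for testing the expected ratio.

0.462

Total ratio parts = 16. Expected numbers out of 1940:
  red-kerneled: 1940 × 15/16 = 1818.75
  white-kerneled: 1940 × 1/16 = 121.25
χ² = Σ (O − E)² / E
  red-kerneled: (1826 − 1818.75)² / 1818.75 = 0.0289
  white-kerneled: (114 − 121.25)² / 121.25 = 0.4335
χ² = 0.0289 + 0.4335 = 0.4624 ≈ 0.462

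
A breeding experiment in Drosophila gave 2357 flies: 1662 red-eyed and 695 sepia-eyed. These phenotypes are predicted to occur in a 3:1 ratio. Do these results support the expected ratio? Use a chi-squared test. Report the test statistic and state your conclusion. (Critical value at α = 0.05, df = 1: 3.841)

The 3:1 ratio has 4 parts, so with N = 2357 the expected counts are:
  red-eyed: 2357 × 3/4 = 1767.75
  sepia-eyed: 2357 × 1/4 = 589.25
χ² = Σ (O − E)² / E
  red-eyed: (1662 − 1767.75)² / 1767.75 = 6.3262
  sepia-eyed: (695 − 589.25)² / 589.25 = 18.9785
χ² = 6.3262 + 18.9785 = 25.3047 ≈ 25.305
Degrees of freedom = 2 − 1 = 1; critical value at α = 0.05 is 3.841.
Since 25.305 > 3.841, we reject the null hypothesis — the data do not fit the 3:1 ratio.

25.305; not consistent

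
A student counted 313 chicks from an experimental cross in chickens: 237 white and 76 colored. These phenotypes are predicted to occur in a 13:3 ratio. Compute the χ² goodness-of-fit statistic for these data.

Total ratio parts = 16. Expected numbers out of 313:
  white: 313 × 13/16 = 254.3125
  colored: 313 × 3/16 = 58.6875
χ² = Σ (O − E)² / E
  white: (237 − 254.3125)² / 254.3125 = 1.1786
  colored: (76 − 58.6875)² / 58.6875 = 5.1071
χ² = 1.1786 + 5.1071 = 6.2857 ≈ 6.286

6.286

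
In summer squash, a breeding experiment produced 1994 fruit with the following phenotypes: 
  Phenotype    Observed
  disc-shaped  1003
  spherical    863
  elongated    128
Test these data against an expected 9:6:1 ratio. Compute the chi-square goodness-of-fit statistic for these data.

30.401

Expected counts for N = 1994 under a 9:6:1 ratio (total parts = 16):
  disc-shaped: 1994 × 9/16 = 1121.625
  spherical: 1994 × 6/16 = 747.75
  elongated: 1994 × 1/16 = 124.625
χ² = Σ (O − E)² / E
  disc-shaped: (1003 − 1121.625)² / 1121.625 = 12.5460
  spherical: (863 − 747.75)² / 747.75 = 17.7634
  elongated: (128 − 124.625)² / 124.625 = 0.0914
χ² = 12.5460 + 17.7634 + 0.0914 = 30.4008 ≈ 30.401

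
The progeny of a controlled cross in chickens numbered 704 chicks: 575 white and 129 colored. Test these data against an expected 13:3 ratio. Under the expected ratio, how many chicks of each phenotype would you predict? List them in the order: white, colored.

Total ratio parts = 16. Expected numbers out of 704:
  white: 704 × 13/16 = 572
  colored: 704 × 3/16 = 132

572, 132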